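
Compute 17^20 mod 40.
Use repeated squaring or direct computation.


17^1 mod 40 = 17
17^2 mod 40 = 9
17^3 mod 40 = 33
17^4 mod 40 = 1
17^5 mod 40 = 17
17^6 mod 40 = 9
17^7 mod 40 = 33
17^8 mod 40 = 1
17^9 mod 40 = 17
17^10 mod 40 = 9
17^11 mod 40 = 33
17^12 mod 40 = 1
17^13 mod 40 = 17
17^14 mod 40 = 9
17^15 mod 40 = 33
17^16 mod 40 = 1
17^17 mod 40 = 17
17^18 mod 40 = 9
17^19 mod 40 = 33
17^20 mod 40 = 1


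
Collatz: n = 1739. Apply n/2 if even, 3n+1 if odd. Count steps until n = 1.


1739 → 5218 → 2609 → 7828 → 3914 → 1957 → 5872 → 2936 → 1468 → 734 → 367 → 1102 → 551 → 1654 → 827 → 2482 → 1241 → 3724 → 1862 → 931 → 2794 → 1397 → 4192 → 2096 → 1048 → 524 → 262 → 131 → 394 → 197 → 592 → 296 → 148 → 74 → 37 → 112 → 56 → 28 → 14 → 7 → 22 → 11 → 34 → 17 → 52 → 26 → 13 → 40 → 20 → 10 → 5 → 16 → 8 → 4 → 2 → 1
Total steps = 55

55 steps


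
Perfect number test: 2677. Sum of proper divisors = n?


Proper divisors of 2677: 1
Sum = 1 = 1

No, 2677 is not perfect (1 ≠ 2677)


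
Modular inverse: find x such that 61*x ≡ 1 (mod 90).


Use the extended Euclidean algorithm on (90, 61); each row r = 90*s + 61*t:
r=90, s=1, t=0
r=61, s=0, t=1
q=1: r=29, s=1, t=-1   [90*(1) + 61*(-1) = 29]
q=2: r=3, s=-2, t=3   [90*(-2) + 61*(3) = 3]
q=9: r=2, s=19, t=-28   [90*(19) + 61*(-28) = 2]
q=1: r=1, s=-21, t=31   [90*(-21) + 61*(31) = 1]
q=2: r=0, s=61, t=-90   [90*(61) + 61*(-90) = 0]
GCD = 1 with t = 31, so 61*(31) ≡ 1 (mod 90)
Inverse = 31 mod 90 = 31
Check: 61 * 31 = 1891 ≡ 1 (mod 90)

61^(-1) ≡ 31 (mod 90)


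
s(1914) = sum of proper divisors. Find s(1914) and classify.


Proper divisors: 1, 2, 3, 6, 11, 22, 29, 33, 58, 66, 87, 174, 319, 638, 957
Sum = 1 + 2 + 3 + 6 + 11 + 22 + 29 + 33 + 58 + 66 + 87 + 174 + 319 + 638 + 957 = 2406
2406 > 1914 → abundant

s(1914) = 2406 (abundant)


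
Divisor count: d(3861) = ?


3861 = 3^3 × 11^1 × 13^1
d(3861) = (3+1) × (1+1) × (1+1) = 16

16 divisors


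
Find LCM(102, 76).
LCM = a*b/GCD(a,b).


GCD(102, 76) = 2
LCM = 102*76/2 = 7752/2 = 3876

LCM = 3876


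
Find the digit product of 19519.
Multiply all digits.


1 × 9 × 5 × 1 × 9 = 405


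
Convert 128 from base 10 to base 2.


128 (base 10) = 128 (decimal)
128 (decimal) = 10000000 (base 2)


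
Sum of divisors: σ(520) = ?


Divisors of 520: 1, 2, 4, 5, 8, 10, 13, 20, 26, 40, 52, 65, 104, 130, 260, 520
Sum = 1 + 2 + 4 + 5 + 8 + 10 + 13 + 20 + 26 + 40 + 52 + 65 + 104 + 130 + 260 + 520 = 1260

σ(520) = 1260


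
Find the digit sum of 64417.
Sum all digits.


6 + 4 + 4 + 1 + 7 = 22


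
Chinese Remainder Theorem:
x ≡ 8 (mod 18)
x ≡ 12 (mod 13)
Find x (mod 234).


M = 18*13 = 234
M1 = M/18 = 13, M2 = M/13 = 18
M1^(-1) mod 18 = 7, M2^(-1) mod 13 = 8
x = 8*13*7 + 12*18*8 = 2456
2456 mod 234 = 116
Check: 116 mod 18 = 8 ✓, 116 mod 13 = 12 ✓

x ≡ 116 (mod 234)


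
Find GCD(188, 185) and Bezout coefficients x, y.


Tabular extended Euclidean (each row: r = 188*s + 185*t):
r=188, s=1, t=0
r=185, s=0, t=1
q=1: r=3, s=1, t=-1   [188*(1) + 185*(-1) = 3]
q=61: r=2, s=-61, t=62   [188*(-61) + 185*(62) = 2]
q=1: r=1, s=62, t=-63   [188*(62) + 185*(-63) = 1]
q=2: r=0, s=-185, t=188   [188*(-185) + 185*(188) = 0]
GCD = 1; from the row with r=1: x=62, y=-63
Check: 188*(62) + 185*(-63) = 11656 - 11655 = 1

GCD = 1, x = 62, y = -63


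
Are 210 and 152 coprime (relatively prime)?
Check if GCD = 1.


Euclidean algorithm:
210 = 1 * 152 + 58
152 = 2 * 58 + 36
58 = 1 * 36 + 22
36 = 1 * 22 + 14
22 = 1 * 14 + 8
14 = 1 * 8 + 6
8 = 1 * 6 + 2
6 = 3 * 2 + 0
GCD(210, 152) = 2

No, not coprime (GCD = 2)


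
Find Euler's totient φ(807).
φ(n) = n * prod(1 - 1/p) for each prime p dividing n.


807 = 3 × 269
Prime factors: 3, 269
φ(807) = 807 × (1-1/3) × (1-1/269)
= 807 × 2/3 × 268/269 = 536

φ(807) = 536


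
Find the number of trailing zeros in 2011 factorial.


floor(2011/5) = 402
floor(2011/25) = 80
floor(2011/125) = 16
floor(2011/625) = 3
Total = 501

501 trailing zeros


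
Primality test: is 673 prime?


Check divisors up to sqrt(673) = 25.9422
No divisors found.
673 is prime.

Yes, 673 is prime


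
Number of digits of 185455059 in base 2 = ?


185455059 in base 2 = 1011000011011101000111010011
Number of digits = 28

28 digits (base 2)


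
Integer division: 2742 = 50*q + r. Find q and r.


2742 = 50 * 54 + 42
Check: 2700 + 42 = 2742

q = 54, r = 42


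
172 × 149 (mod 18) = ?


172 × 149 = 25628
25628 mod 18 = 14


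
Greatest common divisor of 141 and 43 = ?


141 = 3 * 43 + 12
43 = 3 * 12 + 7
12 = 1 * 7 + 5
7 = 1 * 5 + 2
5 = 2 * 2 + 1
2 = 2 * 1 + 0
GCD = 1


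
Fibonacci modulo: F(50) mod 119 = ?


F(k) mod 119 for k=1..50:
1, 1, 2, 3, 5, 8, 13, 21, 34, 55, 89, 25, 114, 20, 15, 35, 50, 85, 16, 101, 117, 99, 97, 77, 55, 13, 68, 81, 30, 111, 22, 14, 36, 50, 86, 17, 103, 1, 104, 105, 90, 76, 47, 4, 51, 55, 106, 42, 29, 71
F(50) mod 119 = 71


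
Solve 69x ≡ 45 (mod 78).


GCD(69, 78) = 3 divides 45
Divide: 23x ≡ 15 (mod 26)
x ≡ 21 (mod 26)


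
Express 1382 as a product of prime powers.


1382 / 2 = 691
691 / 691 = 1
1382 = 2 × 691


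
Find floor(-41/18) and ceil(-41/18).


-41/18 = -2.2778
floor = -3
ceil = -2

floor = -3, ceil = -2


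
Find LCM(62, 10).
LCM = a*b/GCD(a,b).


GCD(62, 10) = 2
LCM = 62*10/2 = 620/2 = 310

LCM = 310


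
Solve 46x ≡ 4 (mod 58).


GCD(46, 58) = 2 divides 4
Divide: 23x ≡ 2 (mod 29)
x ≡ 19 (mod 29)


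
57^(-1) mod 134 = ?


Use the extended Euclidean algorithm on (134, 57); each row r = 134*s + 57*t:
r=134, s=1, t=0
r=57, s=0, t=1
q=2: r=20, s=1, t=-2   [134*(1) + 57*(-2) = 20]
q=2: r=17, s=-2, t=5   [134*(-2) + 57*(5) = 17]
q=1: r=3, s=3, t=-7   [134*(3) + 57*(-7) = 3]
q=5: r=2, s=-17, t=40   [134*(-17) + 57*(40) = 2]
q=1: r=1, s=20, t=-47   [134*(20) + 57*(-47) = 1]
q=2: r=0, s=-57, t=134   [134*(-57) + 57*(134) = 0]
GCD = 1 with t = -47, so 57*(-47) ≡ 1 (mod 134)
Inverse = -47 mod 134 = 87
Check: 57 * 87 = 4959 ≡ 1 (mod 134)

57^(-1) ≡ 87 (mod 134)


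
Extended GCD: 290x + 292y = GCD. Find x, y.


Tabular extended Euclidean (each row: r = 290*s + 292*t):
r=290, s=1, t=0
r=292, s=0, t=1
q=0: r=290, s=1, t=0   [290*(1) + 292*(0) = 290]
q=1: r=2, s=-1, t=1   [290*(-1) + 292*(1) = 2]
q=145: r=0, s=146, t=-145   [290*(146) + 292*(-145) = 0]
GCD = 2; from the row with r=2: x=-1, y=1
Check: 290*(-1) + 292*(1) = -290 + 292 = 2

GCD = 2, x = -1, y = 1


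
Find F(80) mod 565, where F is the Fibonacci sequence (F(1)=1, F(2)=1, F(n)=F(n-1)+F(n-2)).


F(k) mod 565 for k=1..80:
1, 1, 2, 3, 5, 8, 13, 21, 34, 55, 89, 144, 233, 377, 45, 422, 467, 324, 226, 550, 211, 196, 407, 38, 445, 483, 363, 281, 79, 360, 439, 234, 108, 342, 450, 227, 112, 339, 451, 225, 111, 336, 447, 218, 100, 318, 418, 171, 24, 195, 219, 414, 68, 482, 550, 467, 452, 354, 241, 30, 271, 301, 7, 308, 315, 58, 373, 431, 239, 105, 344, 449, 228, 112, 340, 452, 227, 114, 341, 455
F(80) mod 565 = 455


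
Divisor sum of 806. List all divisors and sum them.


Divisors of 806: 1, 2, 13, 26, 31, 62, 403, 806
Sum = 1 + 2 + 13 + 26 + 31 + 62 + 403 + 806 = 1344

σ(806) = 1344


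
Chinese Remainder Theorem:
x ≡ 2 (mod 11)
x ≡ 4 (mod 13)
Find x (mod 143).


M = 11*13 = 143
M1 = M/11 = 13, M2 = M/13 = 11
M1^(-1) mod 11 = 6, M2^(-1) mod 13 = 6
x = 2*13*6 + 4*11*6 = 420
420 mod 143 = 134
Check: 134 mod 11 = 2 ✓, 134 mod 13 = 4 ✓

x ≡ 134 (mod 143)


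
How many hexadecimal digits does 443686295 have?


443686295 in base 16 = 1A721D97
Number of digits = 8

8 digits (base 16)


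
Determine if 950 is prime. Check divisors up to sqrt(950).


950 / 2 = 475 (exact division)
950 is NOT prime.

No, 950 is not prime


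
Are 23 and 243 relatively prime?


Euclidean algorithm:
243 = 10 * 23 + 13
23 = 1 * 13 + 10
13 = 1 * 10 + 3
10 = 3 * 3 + 1
3 = 3 * 1 + 0
GCD(23, 243) = 1

Yes, coprime (GCD = 1)


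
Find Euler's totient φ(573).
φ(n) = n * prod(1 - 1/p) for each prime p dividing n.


573 = 3 × 191
Prime factors: 3, 191
φ(573) = 573 × (1-1/3) × (1-1/191)
= 573 × 2/3 × 190/191 = 380

φ(573) = 380


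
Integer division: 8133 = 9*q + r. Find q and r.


8133 = 9 * 903 + 6
Check: 8127 + 6 = 8133

q = 903, r = 6


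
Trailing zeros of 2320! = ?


floor(2320/5) = 464
floor(2320/25) = 92
floor(2320/125) = 18
floor(2320/625) = 3
Total = 577

577 trailing zeros


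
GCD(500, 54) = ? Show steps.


500 = 9 * 54 + 14
54 = 3 * 14 + 12
14 = 1 * 12 + 2
12 = 6 * 2 + 0
GCD = 2


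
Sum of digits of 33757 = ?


3 + 3 + 7 + 5 + 7 = 25


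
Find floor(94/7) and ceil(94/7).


94/7 = 13.4286
floor = 13
ceil = 14

floor = 13, ceil = 14


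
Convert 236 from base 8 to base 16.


236 (base 8) = 158 (decimal)
158 (decimal) = 9E (base 16)


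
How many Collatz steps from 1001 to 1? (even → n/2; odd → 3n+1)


1001 → 3004 → 1502 → 751 → 2254 → 1127 → 3382 → 1691 → 5074 → 2537 → 7612 → 3806 → 1903 → 5710 → 2855 → 8566 → 4283 → 12850 → 6425 → 19276 → 9638 → 4819 → 14458 → 7229 → 21688 → 10844 → 5422 → 2711 → 8134 → 4067 → 12202 → 6101 → 18304 → 9152 → 4576 → 2288 → 1144 → 572 → 286 → 143 → 430 → 215 → 646 → 323 → 970 → 485 → 1456 → 728 → 364 → 182 → 91 → 274 → 137 → 412 → 206 → 103 → 310 → 155 → 466 → 233 → 700 → 350 → 175 → 526 → 263 → 790 → 395 → 1186 → 593 → 1780 → 890 → 445 → 1336 → 668 → 334 → 167 → 502 → 251 → 754 → 377 → 1132 → 566 → 283 → 850 → 425 → 1276 → 638 → 319 → 958 → 479 → 1438 → 719 → 2158 → 1079 → 3238 → 1619 → 4858 → 2429 → 7288 → 3644 → 1822 → 911 → 2734 → 1367 → 4102 → 2051 → 6154 → 3077 → 9232 → 4616 → 2308 → 1154 → 577 → 1732 → 866 → 433 → 1300 → 650 → 325 → 976 → 488 → 244 → 122 → 61 → 184 → 92 → 46 → 23 → 70 → 35 → 106 → 53 → 160 → 80 → 40 → 20 → 10 → 5 → 16 → 8 → 4 → 2 → 1
Total steps = 142

142 steps


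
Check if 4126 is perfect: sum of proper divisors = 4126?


Proper divisors of 4126: 1, 2, 2063
Sum = 1 + 2 + 2063 = 2066

No, 4126 is not perfect (2066 ≠ 4126)


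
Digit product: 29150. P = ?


2 × 9 × 1 × 5 × 0 = 0


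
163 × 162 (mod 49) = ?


163 × 162 = 26406
26406 mod 49 = 44


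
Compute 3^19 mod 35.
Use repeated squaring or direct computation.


3^1 mod 35 = 3
3^2 mod 35 = 9
3^3 mod 35 = 27
3^4 mod 35 = 11
3^5 mod 35 = 33
3^6 mod 35 = 29
3^7 mod 35 = 17
3^8 mod 35 = 16
3^9 mod 35 = 13
3^10 mod 35 = 4
3^11 mod 35 = 12
3^12 mod 35 = 1
3^13 mod 35 = 3
3^14 mod 35 = 9
3^15 mod 35 = 27
3^16 mod 35 = 11
3^17 mod 35 = 33
3^18 mod 35 = 29
3^19 mod 35 = 17


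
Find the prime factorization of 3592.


3592 / 2 = 1796
1796 / 2 = 898
898 / 2 = 449
449 / 449 = 1
3592 = 2^3 × 449


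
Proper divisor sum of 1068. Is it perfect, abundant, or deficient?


Proper divisors: 1, 2, 3, 4, 6, 12, 89, 178, 267, 356, 534
Sum = 1 + 2 + 3 + 4 + 6 + 12 + 89 + 178 + 267 + 356 + 534 = 1452
1452 > 1068 → abundant

s(1068) = 1452 (abundant)


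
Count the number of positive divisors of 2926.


2926 = 2^1 × 7^1 × 11^1 × 19^1
d(2926) = (1+1) × (1+1) × (1+1) × (1+1) = 16

16 divisors


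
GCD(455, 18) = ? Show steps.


455 = 25 * 18 + 5
18 = 3 * 5 + 3
5 = 1 * 3 + 2
3 = 1 * 2 + 1
2 = 2 * 1 + 0
GCD = 1


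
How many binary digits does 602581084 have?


602581084 in base 2 = 100011111010101010100001011100
Number of digits = 30

30 digits (base 2)


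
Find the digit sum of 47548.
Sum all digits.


4 + 7 + 5 + 4 + 8 = 28


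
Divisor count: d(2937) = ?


2937 = 3^1 × 11^1 × 89^1
d(2937) = (1+1) × (1+1) × (1+1) = 8

8 divisors


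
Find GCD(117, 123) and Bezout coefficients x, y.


Tabular extended Euclidean (each row: r = 117*s + 123*t):
r=117, s=1, t=0
r=123, s=0, t=1
q=0: r=117, s=1, t=0   [117*(1) + 123*(0) = 117]
q=1: r=6, s=-1, t=1   [117*(-1) + 123*(1) = 6]
q=19: r=3, s=20, t=-19   [117*(20) + 123*(-19) = 3]
q=2: r=0, s=-41, t=39   [117*(-41) + 123*(39) = 0]
GCD = 3; from the row with r=3: x=20, y=-19
Check: 117*(20) + 123*(-19) = 2340 - 2337 = 3

GCD = 3, x = 20, y = -19


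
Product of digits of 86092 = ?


8 × 6 × 0 × 9 × 2 = 0


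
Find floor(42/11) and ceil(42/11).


42/11 = 3.8182
floor = 3
ceil = 4

floor = 3, ceil = 4


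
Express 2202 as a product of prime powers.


2202 / 2 = 1101
1101 / 3 = 367
367 / 367 = 1
2202 = 2 × 3 × 367


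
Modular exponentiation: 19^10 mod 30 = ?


19^1 mod 30 = 19
19^2 mod 30 = 1
19^3 mod 30 = 19
19^4 mod 30 = 1
19^5 mod 30 = 19
19^6 mod 30 = 1
19^7 mod 30 = 19
19^8 mod 30 = 1
19^9 mod 30 = 19
19^10 mod 30 = 1


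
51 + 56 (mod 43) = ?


51 + 56 = 107
107 mod 43 = 21


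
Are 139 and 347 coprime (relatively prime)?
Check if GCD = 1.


Euclidean algorithm:
347 = 2 * 139 + 69
139 = 2 * 69 + 1
69 = 69 * 1 + 0
GCD(139, 347) = 1

Yes, coprime (GCD = 1)


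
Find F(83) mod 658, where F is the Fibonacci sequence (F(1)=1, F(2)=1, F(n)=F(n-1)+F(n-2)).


F(k) mod 658 for k=1..83:
1, 1, 2, 3, 5, 8, 13, 21, 34, 55, 89, 144, 233, 377, 610, 329, 281, 610, 233, 185, 418, 603, 363, 308, 13, 321, 334, 655, 331, 328, 1, 329, 330, 1, 331, 332, 5, 337, 342, 21, 363, 384, 89, 473, 562, 377, 281, 0, 281, 281, 562, 185, 89, 274, 363, 637, 342, 321, 5, 326, 331, 657, 330, 329, 1, 330, 331, 3, 334, 337, 13, 350, 363, 55, 418, 473, 233, 48, 281, 329, 610, 281, 233
F(83) mod 658 = 233


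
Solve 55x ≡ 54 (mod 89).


GCD(55, 89) = 1, unique solution
a^(-1) mod 89 = 34
x = 34 * 54 mod 89 = 56

x ≡ 56 (mod 89)


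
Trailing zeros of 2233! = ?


floor(2233/5) = 446
floor(2233/25) = 89
floor(2233/125) = 17
floor(2233/625) = 3
Total = 555

555 trailing zeros


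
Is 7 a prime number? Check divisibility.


Check divisors up to sqrt(7) = 2.6458
No divisors found.
7 is prime.

Yes, 7 is prime


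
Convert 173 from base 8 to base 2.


173 (base 8) = 123 (decimal)
123 (decimal) = 1111011 (base 2)


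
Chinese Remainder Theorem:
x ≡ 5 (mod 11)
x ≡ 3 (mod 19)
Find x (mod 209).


M = 11*19 = 209
M1 = M/11 = 19, M2 = M/19 = 11
M1^(-1) mod 11 = 7, M2^(-1) mod 19 = 7
x = 5*19*7 + 3*11*7 = 896
896 mod 209 = 60
Check: 60 mod 11 = 5 ✓, 60 mod 19 = 3 ✓

x ≡ 60 (mod 209)


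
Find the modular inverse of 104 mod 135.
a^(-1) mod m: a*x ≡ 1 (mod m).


Use the extended Euclidean algorithm on (135, 104); each row r = 135*s + 104*t:
r=135, s=1, t=0
r=104, s=0, t=1
q=1: r=31, s=1, t=-1   [135*(1) + 104*(-1) = 31]
q=3: r=11, s=-3, t=4   [135*(-3) + 104*(4) = 11]
q=2: r=9, s=7, t=-9   [135*(7) + 104*(-9) = 9]
q=1: r=2, s=-10, t=13   [135*(-10) + 104*(13) = 2]
q=4: r=1, s=47, t=-61   [135*(47) + 104*(-61) = 1]
q=2: r=0, s=-104, t=135   [135*(-104) + 104*(135) = 0]
GCD = 1 with t = -61, so 104*(-61) ≡ 1 (mod 135)
Inverse = -61 mod 135 = 74
Check: 104 * 74 = 7696 ≡ 1 (mod 135)

104^(-1) ≡ 74 (mod 135)


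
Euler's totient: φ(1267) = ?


1267 = 7 × 181
Prime factors: 7, 181
φ(1267) = 1267 × (1-1/7) × (1-1/181)
= 1267 × 6/7 × 180/181 = 1080

φ(1267) = 1080


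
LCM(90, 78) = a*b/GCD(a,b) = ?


GCD(90, 78) = 6
LCM = 90*78/6 = 7020/6 = 1170

LCM = 1170


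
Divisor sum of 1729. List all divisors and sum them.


Divisors of 1729: 1, 7, 13, 19, 91, 133, 247, 1729
Sum = 1 + 7 + 13 + 19 + 91 + 133 + 247 + 1729 = 2240

σ(1729) = 2240


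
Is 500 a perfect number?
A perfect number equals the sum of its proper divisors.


Proper divisors of 500: 1, 2, 4, 5, 10, 20, 25, 50, 100, 125, 250
Sum = 1 + 2 + 4 + 5 + 10 + 20 + 25 + 50 + 100 + 125 + 250 = 592

No, 500 is not perfect (592 ≠ 500)


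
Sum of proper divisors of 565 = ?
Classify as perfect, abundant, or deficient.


Proper divisors: 1, 5, 113
Sum = 1 + 5 + 113 = 119
119 < 565 → deficient

s(565) = 119 (deficient)


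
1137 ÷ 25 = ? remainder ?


1137 = 25 * 45 + 12
Check: 1125 + 12 = 1137

q = 45, r = 12


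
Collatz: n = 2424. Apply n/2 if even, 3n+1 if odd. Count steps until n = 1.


2424 → 1212 → 606 → 303 → 910 → 455 → 1366 → 683 → 2050 → 1025 → 3076 → 1538 → 769 → 2308 → 1154 → 577 → 1732 → 866 → 433 → 1300 → 650 → 325 → 976 → 488 → 244 → 122 → 61 → 184 → 92 → 46 → 23 → 70 → 35 → 106 → 53 → 160 → 80 → 40 → 20 → 10 → 5 → 16 → 8 → 4 → 2 → 1
Total steps = 45

45 steps


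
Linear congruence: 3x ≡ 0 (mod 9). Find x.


GCD(3, 9) = 3 divides 0
Divide: 1x ≡ 0 (mod 3)
x ≡ 0 (mod 3)


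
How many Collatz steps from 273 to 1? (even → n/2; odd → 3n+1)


273 → 820 → 410 → 205 → 616 → 308 → 154 → 77 → 232 → 116 → 58 → 29 → 88 → 44 → 22 → 11 → 34 → 17 → 52 → 26 → 13 → 40 → 20 → 10 → 5 → 16 → 8 → 4 → 2 → 1
Total steps = 29

29 steps


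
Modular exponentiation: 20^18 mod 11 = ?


20^1 mod 11 = 9
20^2 mod 11 = 4
20^3 mod 11 = 3
20^4 mod 11 = 5
20^5 mod 11 = 1
20^6 mod 11 = 9
20^7 mod 11 = 4
20^8 mod 11 = 3
20^9 mod 11 = 5
20^10 mod 11 = 1
20^11 mod 11 = 9
20^12 mod 11 = 4
20^13 mod 11 = 3
20^14 mod 11 = 5
20^15 mod 11 = 1
20^16 mod 11 = 9
20^17 mod 11 = 4
20^18 mod 11 = 3


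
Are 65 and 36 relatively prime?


Euclidean algorithm:
65 = 1 * 36 + 29
36 = 1 * 29 + 7
29 = 4 * 7 + 1
7 = 7 * 1 + 0
GCD(65, 36) = 1

Yes, coprime (GCD = 1)


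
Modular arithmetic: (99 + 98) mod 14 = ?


99 + 98 = 197
197 mod 14 = 1


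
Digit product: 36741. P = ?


3 × 6 × 7 × 4 × 1 = 504


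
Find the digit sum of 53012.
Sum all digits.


5 + 3 + 0 + 1 + 2 = 11


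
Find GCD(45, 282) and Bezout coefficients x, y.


Tabular extended Euclidean (each row: r = 45*s + 282*t):
r=45, s=1, t=0
r=282, s=0, t=1
q=0: r=45, s=1, t=0   [45*(1) + 282*(0) = 45]
q=6: r=12, s=-6, t=1   [45*(-6) + 282*(1) = 12]
q=3: r=9, s=19, t=-3   [45*(19) + 282*(-3) = 9]
q=1: r=3, s=-25, t=4   [45*(-25) + 282*(4) = 3]
q=3: r=0, s=94, t=-15   [45*(94) + 282*(-15) = 0]
GCD = 3; from the row with r=3: x=-25, y=4
Check: 45*(-25) + 282*(4) = -1125 + 1128 = 3

GCD = 3, x = -25, y = 4


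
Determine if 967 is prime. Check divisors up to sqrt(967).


Check divisors up to sqrt(967) = 31.0966
No divisors found.
967 is prime.

Yes, 967 is prime


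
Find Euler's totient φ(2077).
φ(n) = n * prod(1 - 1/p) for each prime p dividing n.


2077 = 31 × 67
Prime factors: 31, 67
φ(2077) = 2077 × (1-1/31) × (1-1/67)
= 2077 × 30/31 × 66/67 = 1980

φ(2077) = 1980


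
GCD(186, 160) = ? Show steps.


186 = 1 * 160 + 26
160 = 6 * 26 + 4
26 = 6 * 4 + 2
4 = 2 * 2 + 0
GCD = 2


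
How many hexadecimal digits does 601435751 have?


601435751 in base 16 = 23D92E67
Number of digits = 8

8 digits (base 16)


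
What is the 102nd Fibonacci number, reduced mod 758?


F(k) mod 758 for k=1..102:
1, 1, 2, 3, 5, 8, 13, 21, 34, 55, 89, 144, 233, 377, 610, 229, 81, 310, 391, 701, 334, 277, 611, 130, 741, 113, 96, 209, 305, 514, 61, 575, 636, 453, 331, 26, 357, 383, 740, 365, 347, 712, 301, 255, 556, 53, 609, 662, 513, 417, 172, 589, 3, 592, 595, 429, 266, 695, 203, 140, 343, 483, 68, 551, 619, 412, 273, 685, 200, 127, 327, 454, 23, 477, 500, 219, 719, 180, 141, 321, 462, 25, 487, 512, 241, 753, 236, 231, 467, 698, 407, 347, 754, 343, 339, 682, 263, 187, 450, 637, 329, 208
F(102) mod 758 = 208


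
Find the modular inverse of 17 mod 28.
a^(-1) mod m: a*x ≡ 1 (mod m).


Use the extended Euclidean algorithm on (28, 17); each row r = 28*s + 17*t:
r=28, s=1, t=0
r=17, s=0, t=1
q=1: r=11, s=1, t=-1   [28*(1) + 17*(-1) = 11]
q=1: r=6, s=-1, t=2   [28*(-1) + 17*(2) = 6]
q=1: r=5, s=2, t=-3   [28*(2) + 17*(-3) = 5]
q=1: r=1, s=-3, t=5   [28*(-3) + 17*(5) = 1]
q=5: r=0, s=17, t=-28   [28*(17) + 17*(-28) = 0]
GCD = 1 with t = 5, so 17*(5) ≡ 1 (mod 28)
Inverse = 5 mod 28 = 5
Check: 17 * 5 = 85 ≡ 1 (mod 28)

17^(-1) ≡ 5 (mod 28)


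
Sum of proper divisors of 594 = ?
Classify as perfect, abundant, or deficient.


Proper divisors: 1, 2, 3, 6, 9, 11, 18, 22, 27, 33, 54, 66, 99, 198, 297
Sum = 1 + 2 + 3 + 6 + 9 + 11 + 18 + 22 + 27 + 33 + 54 + 66 + 99 + 198 + 297 = 846
846 > 594 → abundant

s(594) = 846 (abundant)


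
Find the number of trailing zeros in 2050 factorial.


floor(2050/5) = 410
floor(2050/25) = 82
floor(2050/125) = 16
floor(2050/625) = 3
Total = 511

511 trailing zeros


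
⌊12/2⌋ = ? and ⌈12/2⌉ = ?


12/2 = 6.0000
floor = 6
ceil = 6

floor = 6, ceil = 6


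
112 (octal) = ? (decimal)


112 (base 8) = 74 (decimal)
74 (decimal) = 74 (base 10)


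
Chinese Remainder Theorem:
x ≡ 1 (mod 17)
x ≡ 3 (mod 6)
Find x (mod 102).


M = 17*6 = 102
M1 = M/17 = 6, M2 = M/6 = 17
M1^(-1) mod 17 = 3, M2^(-1) mod 6 = 5
x = 1*6*3 + 3*17*5 = 273
273 mod 102 = 69
Check: 69 mod 17 = 1 ✓, 69 mod 6 = 3 ✓

x ≡ 69 (mod 102)


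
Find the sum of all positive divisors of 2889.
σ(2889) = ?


Divisors of 2889: 1, 3, 9, 27, 107, 321, 963, 2889
Sum = 1 + 3 + 9 + 27 + 107 + 321 + 963 + 2889 = 4320

σ(2889) = 4320


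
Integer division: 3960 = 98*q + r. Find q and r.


3960 = 98 * 40 + 40
Check: 3920 + 40 = 3960

q = 40, r = 40


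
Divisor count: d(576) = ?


576 = 2^6 × 3^2
d(576) = (6+1) × (2+1) = 21

21 divisors


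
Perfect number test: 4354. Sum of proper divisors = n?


Proper divisors of 4354: 1, 2, 7, 14, 311, 622, 2177
Sum = 1 + 2 + 7 + 14 + 311 + 622 + 2177 = 3134

No, 4354 is not perfect (3134 ≠ 4354)


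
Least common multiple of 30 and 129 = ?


GCD(30, 129) = 3
LCM = 30*129/3 = 3870/3 = 1290

LCM = 1290


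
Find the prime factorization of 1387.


1387 / 19 = 73
73 / 73 = 1
1387 = 19 × 73


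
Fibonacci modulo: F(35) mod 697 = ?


F(k) mod 697 for k=1..35:
1, 1, 2, 3, 5, 8, 13, 21, 34, 55, 89, 144, 233, 377, 610, 290, 203, 493, 696, 492, 491, 286, 80, 366, 446, 115, 561, 676, 540, 519, 362, 184, 546, 33, 579
F(35) mod 697 = 579


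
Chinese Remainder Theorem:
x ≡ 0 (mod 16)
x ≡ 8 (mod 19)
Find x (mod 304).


M = 16*19 = 304
M1 = M/16 = 19, M2 = M/19 = 16
M1^(-1) mod 16 = 11, M2^(-1) mod 19 = 6
x = 0*19*11 + 8*16*6 = 768
768 mod 304 = 160
Check: 160 mod 16 = 0 ✓, 160 mod 19 = 8 ✓

x ≡ 160 (mod 304)


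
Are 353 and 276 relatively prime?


Euclidean algorithm:
353 = 1 * 276 + 77
276 = 3 * 77 + 45
77 = 1 * 45 + 32
45 = 1 * 32 + 13
32 = 2 * 13 + 6
13 = 2 * 6 + 1
6 = 6 * 1 + 0
GCD(353, 276) = 1

Yes, coprime (GCD = 1)


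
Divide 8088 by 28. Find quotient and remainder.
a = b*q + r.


8088 = 28 * 288 + 24
Check: 8064 + 24 = 8088

q = 288, r = 24


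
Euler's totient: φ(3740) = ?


3740 = 2^2 × 5 × 11 × 17
Prime factors: 2, 5, 11, 17
φ(3740) = 3740 × (1-1/2) × (1-1/5) × (1-1/11) × (1-1/17)
= 3740 × 1/2 × 4/5 × 10/11 × 16/17 = 1280

φ(3740) = 1280


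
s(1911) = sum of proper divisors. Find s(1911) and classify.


Proper divisors: 1, 3, 7, 13, 21, 39, 49, 91, 147, 273, 637
Sum = 1 + 3 + 7 + 13 + 21 + 39 + 49 + 91 + 147 + 273 + 637 = 1281
1281 < 1911 → deficient

s(1911) = 1281 (deficient)


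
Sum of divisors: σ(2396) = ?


Divisors of 2396: 1, 2, 4, 599, 1198, 2396
Sum = 1 + 2 + 4 + 599 + 1198 + 2396 = 4200

σ(2396) = 4200


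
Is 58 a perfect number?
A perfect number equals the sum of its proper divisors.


Proper divisors of 58: 1, 2, 29
Sum = 1 + 2 + 29 = 32

No, 58 is not perfect (32 ≠ 58)


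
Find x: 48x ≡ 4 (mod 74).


GCD(48, 74) = 2 divides 4
Divide: 24x ≡ 2 (mod 37)
x ≡ 34 (mod 37)


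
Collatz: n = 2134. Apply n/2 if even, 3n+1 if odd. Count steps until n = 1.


2134 → 1067 → 3202 → 1601 → 4804 → 2402 → 1201 → 3604 → 1802 → 901 → 2704 → 1352 → 676 → 338 → 169 → 508 → 254 → 127 → 382 → 191 → 574 → 287 → 862 → 431 → 1294 → 647 → 1942 → 971 → 2914 → 1457 → 4372 → 2186 → 1093 → 3280 → 1640 → 820 → 410 → 205 → 616 → 308 → 154 → 77 → 232 → 116 → 58 → 29 → 88 → 44 → 22 → 11 → 34 → 17 → 52 → 26 → 13 → 40 → 20 → 10 → 5 → 16 → 8 → 4 → 2 → 1
Total steps = 63

63 steps


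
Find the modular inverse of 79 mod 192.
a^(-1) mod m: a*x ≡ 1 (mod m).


Use the extended Euclidean algorithm on (192, 79); each row r = 192*s + 79*t:
r=192, s=1, t=0
r=79, s=0, t=1
q=2: r=34, s=1, t=-2   [192*(1) + 79*(-2) = 34]
q=2: r=11, s=-2, t=5   [192*(-2) + 79*(5) = 11]
q=3: r=1, s=7, t=-17   [192*(7) + 79*(-17) = 1]
q=11: r=0, s=-79, t=192   [192*(-79) + 79*(192) = 0]
GCD = 1 with t = -17, so 79*(-17) ≡ 1 (mod 192)
Inverse = -17 mod 192 = 175
Check: 79 * 175 = 13825 ≡ 1 (mod 192)

79^(-1) ≡ 175 (mod 192)


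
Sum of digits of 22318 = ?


2 + 2 + 3 + 1 + 8 = 16


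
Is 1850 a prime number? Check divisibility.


1850 / 2 = 925 (exact division)
1850 is NOT prime.

No, 1850 is not prime


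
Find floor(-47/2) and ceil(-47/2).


-47/2 = -23.5000
floor = -24
ceil = -23

floor = -24, ceil = -23


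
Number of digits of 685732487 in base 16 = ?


685732487 in base 16 = 28DF7287
Number of digits = 8

8 digits (base 16)


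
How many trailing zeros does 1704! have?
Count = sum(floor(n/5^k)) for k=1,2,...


floor(1704/5) = 340
floor(1704/25) = 68
floor(1704/125) = 13
floor(1704/625) = 2
Total = 423

423 trailing zeros


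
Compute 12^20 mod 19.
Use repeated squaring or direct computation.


12^1 mod 19 = 12
12^2 mod 19 = 11
12^3 mod 19 = 18
12^4 mod 19 = 7
12^5 mod 19 = 8
12^6 mod 19 = 1
12^7 mod 19 = 12
12^8 mod 19 = 11
12^9 mod 19 = 18
12^10 mod 19 = 7
12^11 mod 19 = 8
12^12 mod 19 = 1
12^13 mod 19 = 12
12^14 mod 19 = 11
12^15 mod 19 = 18
12^16 mod 19 = 7
12^17 mod 19 = 8
12^18 mod 19 = 1
12^19 mod 19 = 12
12^20 mod 19 = 11


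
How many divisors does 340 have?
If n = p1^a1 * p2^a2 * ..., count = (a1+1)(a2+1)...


340 = 2^2 × 5^1 × 17^1
d(340) = (2+1) × (1+1) × (1+1) = 12

12 divisors


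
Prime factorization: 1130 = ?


1130 / 2 = 565
565 / 5 = 113
113 / 113 = 1
1130 = 2 × 5 × 113


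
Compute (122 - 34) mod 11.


122 - 34 = 88
88 mod 11 = 0


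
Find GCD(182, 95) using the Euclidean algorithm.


182 = 1 * 95 + 87
95 = 1 * 87 + 8
87 = 10 * 8 + 7
8 = 1 * 7 + 1
7 = 7 * 1 + 0
GCD = 1


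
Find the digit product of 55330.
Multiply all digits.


5 × 5 × 3 × 3 × 0 = 0


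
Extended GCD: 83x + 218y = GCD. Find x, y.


Tabular extended Euclidean (each row: r = 83*s + 218*t):
r=83, s=1, t=0
r=218, s=0, t=1
q=0: r=83, s=1, t=0   [83*(1) + 218*(0) = 83]
q=2: r=52, s=-2, t=1   [83*(-2) + 218*(1) = 52]
q=1: r=31, s=3, t=-1   [83*(3) + 218*(-1) = 31]
q=1: r=21, s=-5, t=2   [83*(-5) + 218*(2) = 21]
q=1: r=10, s=8, t=-3   [83*(8) + 218*(-3) = 10]
q=2: r=1, s=-21, t=8   [83*(-21) + 218*(8) = 1]
q=10: r=0, s=218, t=-83   [83*(218) + 218*(-83) = 0]
GCD = 1; from the row with r=1: x=-21, y=8
Check: 83*(-21) + 218*(8) = -1743 + 1744 = 1

GCD = 1, x = -21, y = 8


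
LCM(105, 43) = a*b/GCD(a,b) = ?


GCD(105, 43) = 1
LCM = 105*43/1 = 4515/1 = 4515

LCM = 4515


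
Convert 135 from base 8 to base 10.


135 (base 8) = 93 (decimal)
93 (decimal) = 93 (base 10)


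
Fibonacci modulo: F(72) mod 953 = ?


F(k) mod 953 for k=1..72:
1, 1, 2, 3, 5, 8, 13, 21, 34, 55, 89, 144, 233, 377, 610, 34, 644, 678, 369, 94, 463, 557, 67, 624, 691, 362, 100, 462, 562, 71, 633, 704, 384, 135, 519, 654, 220, 874, 141, 62, 203, 265, 468, 733, 248, 28, 276, 304, 580, 884, 511, 442, 0, 442, 442, 884, 373, 304, 677, 28, 705, 733, 485, 265, 750, 62, 812, 874, 733, 654, 434, 135
F(72) mod 953 = 135


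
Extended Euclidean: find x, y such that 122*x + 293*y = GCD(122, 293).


Tabular extended Euclidean (each row: r = 122*s + 293*t):
r=122, s=1, t=0
r=293, s=0, t=1
q=0: r=122, s=1, t=0   [122*(1) + 293*(0) = 122]
q=2: r=49, s=-2, t=1   [122*(-2) + 293*(1) = 49]
q=2: r=24, s=5, t=-2   [122*(5) + 293*(-2) = 24]
q=2: r=1, s=-12, t=5   [122*(-12) + 293*(5) = 1]
q=24: r=0, s=293, t=-122   [122*(293) + 293*(-122) = 0]
GCD = 1; from the row with r=1: x=-12, y=5
Check: 122*(-12) + 293*(5) = -1464 + 1465 = 1

GCD = 1, x = -12, y = 5


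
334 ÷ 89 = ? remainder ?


334 = 89 * 3 + 67
Check: 267 + 67 = 334

q = 3, r = 67


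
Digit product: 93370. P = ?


9 × 3 × 3 × 7 × 0 = 0


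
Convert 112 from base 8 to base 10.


112 (base 8) = 74 (decimal)
74 (decimal) = 74 (base 10)


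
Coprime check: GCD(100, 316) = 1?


Euclidean algorithm:
316 = 3 * 100 + 16
100 = 6 * 16 + 4
16 = 4 * 4 + 0
GCD(100, 316) = 4

No, not coprime (GCD = 4)


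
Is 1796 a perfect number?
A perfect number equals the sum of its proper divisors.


Proper divisors of 1796: 1, 2, 4, 449, 898
Sum = 1 + 2 + 4 + 449 + 898 = 1354

No, 1796 is not perfect (1354 ≠ 1796)


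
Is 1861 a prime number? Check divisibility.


Check divisors up to sqrt(1861) = 43.1393
No divisors found.
1861 is prime.

Yes, 1861 is prime


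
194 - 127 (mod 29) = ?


194 - 127 = 67
67 mod 29 = 9


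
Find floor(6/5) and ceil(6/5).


6/5 = 1.2000
floor = 1
ceil = 2

floor = 1, ceil = 2


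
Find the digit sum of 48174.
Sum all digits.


4 + 8 + 1 + 7 + 4 = 24


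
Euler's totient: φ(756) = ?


756 = 2^2 × 3^3 × 7
Prime factors: 2, 3, 7
φ(756) = 756 × (1-1/2) × (1-1/3) × (1-1/7)
= 756 × 1/2 × 2/3 × 6/7 = 216

φ(756) = 216


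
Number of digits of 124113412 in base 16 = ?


124113412 in base 16 = 765D204
Number of digits = 7

7 digits (base 16)


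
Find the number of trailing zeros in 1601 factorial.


floor(1601/5) = 320
floor(1601/25) = 64
floor(1601/125) = 12
floor(1601/625) = 2
Total = 398

398 trailing zeros


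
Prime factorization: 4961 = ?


4961 / 11 = 451
451 / 11 = 41
41 / 41 = 1
4961 = 11^2 × 41


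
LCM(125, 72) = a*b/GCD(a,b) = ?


GCD(125, 72) = 1
LCM = 125*72/1 = 9000/1 = 9000

LCM = 9000


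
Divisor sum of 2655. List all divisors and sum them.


Divisors of 2655: 1, 3, 5, 9, 15, 45, 59, 177, 295, 531, 885, 2655
Sum = 1 + 3 + 5 + 9 + 15 + 45 + 59 + 177 + 295 + 531 + 885 + 2655 = 4680

σ(2655) = 4680


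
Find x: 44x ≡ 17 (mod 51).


GCD(44, 51) = 1, unique solution
a^(-1) mod 51 = 29
x = 29 * 17 mod 51 = 34

x ≡ 34 (mod 51)


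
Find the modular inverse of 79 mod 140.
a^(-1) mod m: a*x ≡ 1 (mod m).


Use the extended Euclidean algorithm on (140, 79); each row r = 140*s + 79*t:
r=140, s=1, t=0
r=79, s=0, t=1
q=1: r=61, s=1, t=-1   [140*(1) + 79*(-1) = 61]
q=1: r=18, s=-1, t=2   [140*(-1) + 79*(2) = 18]
q=3: r=7, s=4, t=-7   [140*(4) + 79*(-7) = 7]
q=2: r=4, s=-9, t=16   [140*(-9) + 79*(16) = 4]
q=1: r=3, s=13, t=-23   [140*(13) + 79*(-23) = 3]
q=1: r=1, s=-22, t=39   [140*(-22) + 79*(39) = 1]
q=3: r=0, s=79, t=-140   [140*(79) + 79*(-140) = 0]
GCD = 1 with t = 39, so 79*(39) ≡ 1 (mod 140)
Inverse = 39 mod 140 = 39
Check: 79 * 39 = 3081 ≡ 1 (mod 140)

79^(-1) ≡ 39 (mod 140)


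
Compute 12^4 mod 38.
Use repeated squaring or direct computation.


12^1 mod 38 = 12
12^2 mod 38 = 30
12^3 mod 38 = 18
12^4 mod 38 = 26


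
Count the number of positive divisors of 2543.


2543 = 2543^1
d(2543) = (1+1) = 2

2 divisors


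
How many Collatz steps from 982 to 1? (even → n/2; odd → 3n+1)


982 → 491 → 1474 → 737 → 2212 → 1106 → 553 → 1660 → 830 → 415 → 1246 → 623 → 1870 → 935 → 2806 → 1403 → 4210 → 2105 → 6316 → 3158 → 1579 → 4738 → 2369 → 7108 → 3554 → 1777 → 5332 → 2666 → 1333 → 4000 → 2000 → 1000 → 500 → 250 → 125 → 376 → 188 → 94 → 47 → 142 → 71 → 214 → 107 → 322 → 161 → 484 → 242 → 121 → 364 → 182 → 91 → 274 → 137 → 412 → 206 → 103 → 310 → 155 → 466 → 233 → 700 → 350 → 175 → 526 → 263 → 790 → 395 → 1186 → 593 → 1780 → 890 → 445 → 1336 → 668 → 334 → 167 → 502 → 251 → 754 → 377 → 1132 → 566 → 283 → 850 → 425 → 1276 → 638 → 319 → 958 → 479 → 1438 → 719 → 2158 → 1079 → 3238 → 1619 → 4858 → 2429 → 7288 → 3644 → 1822 → 911 → 2734 → 1367 → 4102 → 2051 → 6154 → 3077 → 9232 → 4616 → 2308 → 1154 → 577 → 1732 → 866 → 433 → 1300 → 650 → 325 → 976 → 488 → 244 → 122 → 61 → 184 → 92 → 46 → 23 → 70 → 35 → 106 → 53 → 160 → 80 → 40 → 20 → 10 → 5 → 16 → 8 → 4 → 2 → 1
Total steps = 142

142 steps


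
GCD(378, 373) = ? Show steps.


378 = 1 * 373 + 5
373 = 74 * 5 + 3
5 = 1 * 3 + 2
3 = 1 * 2 + 1
2 = 2 * 1 + 0
GCD = 1


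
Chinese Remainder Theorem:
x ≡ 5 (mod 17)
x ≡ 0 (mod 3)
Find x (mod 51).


M = 17*3 = 51
M1 = M/17 = 3, M2 = M/3 = 17
M1^(-1) mod 17 = 6, M2^(-1) mod 3 = 2
x = 5*3*6 + 0*17*2 = 90
90 mod 51 = 39
Check: 39 mod 17 = 5 ✓, 39 mod 3 = 0 ✓

x ≡ 39 (mod 51)


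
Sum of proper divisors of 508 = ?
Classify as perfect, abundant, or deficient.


Proper divisors: 1, 2, 4, 127, 254
Sum = 1 + 2 + 4 + 127 + 254 = 388
388 < 508 → deficient

s(508) = 388 (deficient)


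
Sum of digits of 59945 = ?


5 + 9 + 9 + 4 + 5 = 32


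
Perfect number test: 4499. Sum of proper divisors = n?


Proper divisors of 4499: 1, 11, 409
Sum = 1 + 11 + 409 = 421

No, 4499 is not perfect (421 ≠ 4499)


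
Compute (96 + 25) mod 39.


96 + 25 = 121
121 mod 39 = 4


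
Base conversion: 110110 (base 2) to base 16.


110110 (base 2) = 54 (decimal)
54 (decimal) = 36 (base 16)


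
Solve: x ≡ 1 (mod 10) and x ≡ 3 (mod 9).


M = 10*9 = 90
M1 = M/10 = 9, M2 = M/9 = 10
M1^(-1) mod 10 = 9, M2^(-1) mod 9 = 1
x = 1*9*9 + 3*10*1 = 111
111 mod 90 = 21
Check: 21 mod 10 = 1 ✓, 21 mod 9 = 3 ✓

x ≡ 21 (mod 90)


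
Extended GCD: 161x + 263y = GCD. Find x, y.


Tabular extended Euclidean (each row: r = 161*s + 263*t):
r=161, s=1, t=0
r=263, s=0, t=1
q=0: r=161, s=1, t=0   [161*(1) + 263*(0) = 161]
q=1: r=102, s=-1, t=1   [161*(-1) + 263*(1) = 102]
q=1: r=59, s=2, t=-1   [161*(2) + 263*(-1) = 59]
q=1: r=43, s=-3, t=2   [161*(-3) + 263*(2) = 43]
q=1: r=16, s=5, t=-3   [161*(5) + 263*(-3) = 16]
q=2: r=11, s=-13, t=8   [161*(-13) + 263*(8) = 11]
q=1: r=5, s=18, t=-11   [161*(18) + 263*(-11) = 5]
q=2: r=1, s=-49, t=30   [161*(-49) + 263*(30) = 1]
q=5: r=0, s=263, t=-161   [161*(263) + 263*(-161) = 0]
GCD = 1; from the row with r=1: x=-49, y=30
Check: 161*(-49) + 263*(30) = -7889 + 7890 = 1

GCD = 1, x = -49, y = 30


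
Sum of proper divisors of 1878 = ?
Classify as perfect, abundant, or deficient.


Proper divisors: 1, 2, 3, 6, 313, 626, 939
Sum = 1 + 2 + 3 + 6 + 313 + 626 + 939 = 1890
1890 > 1878 → abundant

s(1878) = 1890 (abundant)


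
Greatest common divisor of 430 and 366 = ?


430 = 1 * 366 + 64
366 = 5 * 64 + 46
64 = 1 * 46 + 18
46 = 2 * 18 + 10
18 = 1 * 10 + 8
10 = 1 * 8 + 2
8 = 4 * 2 + 0
GCD = 2


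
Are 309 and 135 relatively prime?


Euclidean algorithm:
309 = 2 * 135 + 39
135 = 3 * 39 + 18
39 = 2 * 18 + 3
18 = 6 * 3 + 0
GCD(309, 135) = 3

No, not coprime (GCD = 3)


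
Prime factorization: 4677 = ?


4677 / 3 = 1559
1559 / 1559 = 1
4677 = 3 × 1559


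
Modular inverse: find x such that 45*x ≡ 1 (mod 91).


Use the extended Euclidean algorithm on (91, 45); each row r = 91*s + 45*t:
r=91, s=1, t=0
r=45, s=0, t=1
q=2: r=1, s=1, t=-2   [91*(1) + 45*(-2) = 1]
q=45: r=0, s=-45, t=91   [91*(-45) + 45*(91) = 0]
GCD = 1 with t = -2, so 45*(-2) ≡ 1 (mod 91)
Inverse = -2 mod 91 = 89
Check: 45 * 89 = 4005 ≡ 1 (mod 91)

45^(-1) ≡ 89 (mod 91)


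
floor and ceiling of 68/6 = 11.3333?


68/6 = 11.3333
floor = 11
ceil = 12

floor = 11, ceil = 12


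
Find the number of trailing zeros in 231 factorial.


floor(231/5) = 46
floor(231/25) = 9
floor(231/125) = 1
Total = 56

56 trailing zeros


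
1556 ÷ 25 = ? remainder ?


1556 = 25 * 62 + 6
Check: 1550 + 6 = 1556

q = 62, r = 6


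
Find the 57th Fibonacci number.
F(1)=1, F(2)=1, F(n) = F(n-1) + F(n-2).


Sequence: 1, 1, 2, 3, 5, 8, 13, 21, 34, 55, 89, 144, 233, 377, 610, 987, 1597, 2584, 4181, 6765, 10946, 17711, 28657, 46368, 75025, 121393, 196418, 317811, 514229, 832040, 1346269, 2178309, 3524578, 5702887, 9227465, 14930352, 24157817, 39088169, 63245986, 102334155, 165580141, 267914296, 433494437, 701408733, 1134903170, 1836311903, 2971215073, 4807526976, 7778742049, 12586269025, 20365011074, 32951280099, 53316291173, 86267571272, 139583862445, 225851433717, 365435296162
F(57) = 365435296162


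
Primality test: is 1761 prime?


1761 / 3 = 587 (exact division)
1761 is NOT prime.

No, 1761 is not prime


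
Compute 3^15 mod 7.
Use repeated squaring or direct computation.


3^1 mod 7 = 3
3^2 mod 7 = 2
3^3 mod 7 = 6
3^4 mod 7 = 4
3^5 mod 7 = 5
3^6 mod 7 = 1
3^7 mod 7 = 3
3^8 mod 7 = 2
3^9 mod 7 = 6
3^10 mod 7 = 4
3^11 mod 7 = 5
3^12 mod 7 = 1
3^13 mod 7 = 3
3^14 mod 7 = 2
3^15 mod 7 = 6


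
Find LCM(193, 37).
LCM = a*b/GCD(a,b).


GCD(193, 37) = 1
LCM = 193*37/1 = 7141/1 = 7141

LCM = 7141


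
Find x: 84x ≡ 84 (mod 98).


GCD(84, 98) = 14 divides 84
Divide: 6x ≡ 6 (mod 7)
x ≡ 1 (mod 7)


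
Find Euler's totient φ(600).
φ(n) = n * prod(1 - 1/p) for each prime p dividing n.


600 = 2^3 × 3 × 5^2
Prime factors: 2, 3, 5
φ(600) = 600 × (1-1/2) × (1-1/3) × (1-1/5)
= 600 × 1/2 × 2/3 × 4/5 = 160

φ(600) = 160


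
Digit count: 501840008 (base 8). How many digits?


501840008 in base 8 = 3572274210
Number of digits = 10

10 digits (base 8)


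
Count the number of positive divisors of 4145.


4145 = 5^1 × 829^1
d(4145) = (1+1) × (1+1) = 4

4 divisors


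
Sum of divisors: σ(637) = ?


Divisors of 637: 1, 7, 13, 49, 91, 637
Sum = 1 + 7 + 13 + 49 + 91 + 637 = 798

σ(637) = 798


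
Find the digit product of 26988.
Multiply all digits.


2 × 6 × 9 × 8 × 8 = 6912


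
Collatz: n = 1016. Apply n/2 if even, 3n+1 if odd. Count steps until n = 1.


1016 → 508 → 254 → 127 → 382 → 191 → 574 → 287 → 862 → 431 → 1294 → 647 → 1942 → 971 → 2914 → 1457 → 4372 → 2186 → 1093 → 3280 → 1640 → 820 → 410 → 205 → 616 → 308 → 154 → 77 → 232 → 116 → 58 → 29 → 88 → 44 → 22 → 11 → 34 → 17 → 52 → 26 → 13 → 40 → 20 → 10 → 5 → 16 → 8 → 4 → 2 → 1
Total steps = 49

49 steps


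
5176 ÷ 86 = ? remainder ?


5176 = 86 * 60 + 16
Check: 5160 + 16 = 5176

q = 60, r = 16


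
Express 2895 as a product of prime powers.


2895 / 3 = 965
965 / 5 = 193
193 / 193 = 1
2895 = 3 × 5 × 193


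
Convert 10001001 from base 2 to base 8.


10001001 (base 2) = 137 (decimal)
137 (decimal) = 211 (base 8)


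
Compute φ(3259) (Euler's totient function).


3259 = 3259
Prime factors: 3259
φ(3259) = 3259 × (1-1/3259)
= 3259 × 3258/3259 = 3258

φ(3259) = 3258


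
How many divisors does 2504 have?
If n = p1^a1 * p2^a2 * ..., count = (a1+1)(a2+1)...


2504 = 2^3 × 313^1
d(2504) = (3+1) × (1+1) = 8

8 divisors


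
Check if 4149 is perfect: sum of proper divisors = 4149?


Proper divisors of 4149: 1, 3, 9, 461, 1383
Sum = 1 + 3 + 9 + 461 + 1383 = 1857

No, 4149 is not perfect (1857 ≠ 4149)


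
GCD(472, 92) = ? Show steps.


472 = 5 * 92 + 12
92 = 7 * 12 + 8
12 = 1 * 8 + 4
8 = 2 * 4 + 0
GCD = 4


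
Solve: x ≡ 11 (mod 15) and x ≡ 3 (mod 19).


M = 15*19 = 285
M1 = M/15 = 19, M2 = M/19 = 15
M1^(-1) mod 15 = 4, M2^(-1) mod 19 = 14
x = 11*19*4 + 3*15*14 = 1466
1466 mod 285 = 41
Check: 41 mod 15 = 11 ✓, 41 mod 19 = 3 ✓

x ≡ 41 (mod 285)
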